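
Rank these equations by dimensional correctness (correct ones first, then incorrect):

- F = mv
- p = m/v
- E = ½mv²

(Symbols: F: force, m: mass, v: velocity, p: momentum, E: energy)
Dimensionally correct: E = ½mv²
Dimensionally incorrect: F = mv, p = m/v
Ordered (correct first, then incorrect): E = ½mv², F = mv, p = m/v

- F = mv: LHS [L M T^-2], RHS [L M T^-1] → incorrect ✗
- p = m/v: LHS [L M T^-1], RHS [L^-1 M T] → incorrect ✗
- E = ½mv²: LHS [L^2 M T^-2], RHS [L^2 M T^-2] → correct ✓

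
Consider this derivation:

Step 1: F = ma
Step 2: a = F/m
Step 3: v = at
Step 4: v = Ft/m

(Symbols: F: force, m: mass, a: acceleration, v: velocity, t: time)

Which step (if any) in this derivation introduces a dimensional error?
No step introduces an error — all steps are dimensionally consistent.

Step 1: F = ma → LHS [L M T^-2], RHS [L M T^-2] ✓
Step 2: a = F/m → LHS [L T^-2], RHS [L T^-2] ✓
Step 3: v = at → LHS [L T^-1], RHS [L T^-1] ✓
Step 4: v = Ft/m → LHS [L T^-1], RHS [L T^-1] ✓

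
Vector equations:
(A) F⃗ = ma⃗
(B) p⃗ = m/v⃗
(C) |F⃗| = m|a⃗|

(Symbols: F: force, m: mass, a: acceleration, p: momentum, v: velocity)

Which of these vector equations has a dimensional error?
(B) p⃗ = m/v⃗

(A) F⃗ = ma⃗: LHS [L M T^-2], RHS [L M T^-2] ✓ — Force and acceleration are vectors, mass is a scalar
(B) p⃗ = m/v⃗: LHS [L M T^-1], RHS [L^-1 M T] ✗ — momentum is mass times velocity; should be mv⃗ (and division by a vector is undefined)
(C) |F⃗| = m|a⃗|: LHS [L M T^-2], RHS [L M T^-2] ✓ — magnitudes of vectors are scalars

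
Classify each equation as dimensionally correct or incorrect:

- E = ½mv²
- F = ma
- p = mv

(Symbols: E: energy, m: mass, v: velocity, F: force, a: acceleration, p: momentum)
Dimensionally correct: E = ½mv², F = ma, p = mv
Dimensionally incorrect: none
Ordered (correct first, then incorrect): E = ½mv², F = ma, p = mv

- E = ½mv²: LHS [L^2 M T^-2], RHS [L^2 M T^-2] → correct ✓
- F = ma: LHS [L M T^-2], RHS [L M T^-2] → correct ✓
- p = mv: LHS [L M T^-1], RHS [L M T^-1] → correct ✓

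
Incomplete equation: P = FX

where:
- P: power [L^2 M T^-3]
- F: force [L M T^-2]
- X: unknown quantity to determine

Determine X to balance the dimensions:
X = v (velocity), dimensions [L T^-1]

P has dimensions [L^2 M T^-3]; the rest of the RHS (F) has dimensions [L M T^-2].
So X must have dimensions [L T^-1] — X = v (velocity).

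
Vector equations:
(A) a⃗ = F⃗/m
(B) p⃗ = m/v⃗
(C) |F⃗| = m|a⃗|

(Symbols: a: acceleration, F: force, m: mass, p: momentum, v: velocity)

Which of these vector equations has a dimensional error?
(B) p⃗ = m/v⃗

(A) a⃗ = F⃗/m: LHS [L T^-2], RHS [L T^-2] ✓ — force (vector) divided by mass (scalar)
(B) p⃗ = m/v⃗: LHS [L M T^-1], RHS [L^-1 M T] ✗ — momentum is mass times velocity; should be mv⃗ (and division by a vector is undefined)
(C) |F⃗| = m|a⃗|: LHS [L M T^-2], RHS [L M T^-2] ✓ — magnitudes of vectors are scalars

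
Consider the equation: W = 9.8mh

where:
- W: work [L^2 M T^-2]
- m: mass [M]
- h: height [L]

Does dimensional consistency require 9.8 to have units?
Yes

W has dimensions [L^2 M T^-2], while mh alone has dimensions [L M]. For the equation to balance, the factor 9.8 must carry dimensions [L T^-2] — it is a dimensional constant (a numerical value of a physical quantity with its units suppressed), not a pure number.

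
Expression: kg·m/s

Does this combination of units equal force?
No

The expression kg·m/s has dimensions [L M T^-1], but force has dimensions [L M T^-2].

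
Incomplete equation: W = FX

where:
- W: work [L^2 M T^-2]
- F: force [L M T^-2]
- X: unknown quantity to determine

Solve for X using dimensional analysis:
X = d (distance), dimensions [L]

W has dimensions [L^2 M T^-2]; the rest of the RHS (F) has dimensions [L M T^-2].
So X must have dimensions [L] — X = d (distance).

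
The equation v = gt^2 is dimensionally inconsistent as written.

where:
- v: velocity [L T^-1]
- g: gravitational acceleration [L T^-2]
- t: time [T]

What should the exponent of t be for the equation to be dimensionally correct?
The exponent of t should be 1: v = gt

The LHS v has dimensions [L T^-1]; t has dimensions [T].
As written, the RHS gt^2 (exponent 2 on t) has dimensions [L], which does not match.
With exponent 1, the RHS gt has dimensions [L T^-1], matching the LHS.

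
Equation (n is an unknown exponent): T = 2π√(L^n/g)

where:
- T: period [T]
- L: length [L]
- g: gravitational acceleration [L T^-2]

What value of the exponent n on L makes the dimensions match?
n = 1

T has dimensions [T]; L has dimensions [L].
With n = 1: 2π√(L^1/g) has dimensions [T], matching the LHS ✓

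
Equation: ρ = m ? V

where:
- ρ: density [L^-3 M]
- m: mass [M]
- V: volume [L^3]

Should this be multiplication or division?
division (÷): ρ = m ÷ V

ρ [L^-3 M]; m [M]; V [L^3].
m × V → [L^3 M] ✗
m ÷ V → [L^-3 M] ✓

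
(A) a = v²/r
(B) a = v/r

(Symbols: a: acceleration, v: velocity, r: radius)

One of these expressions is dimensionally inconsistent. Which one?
(B)

(A) a = v²/r: LHS [L T^-2], RHS [L T^-2] ✓
(B) a = v/r: LHS [L T^-2], RHS [T^-1] ✗

Expression (B) a = v/r is dimensionally incorrect.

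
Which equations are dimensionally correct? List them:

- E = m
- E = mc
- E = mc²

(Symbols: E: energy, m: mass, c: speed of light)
Dimensionally correct: E = mc²
Dimensionally incorrect: E = m, E = mc
Ordered (correct first, then incorrect): E = mc², E = m, E = mc

- E = m: LHS [L^2 M T^-2], RHS [M] → incorrect ✗
- E = mc: LHS [L^2 M T^-2], RHS [L M T^-1] → incorrect ✗
- E = mc²: LHS [L^2 M T^-2], RHS [L^2 M T^-2] → correct ✓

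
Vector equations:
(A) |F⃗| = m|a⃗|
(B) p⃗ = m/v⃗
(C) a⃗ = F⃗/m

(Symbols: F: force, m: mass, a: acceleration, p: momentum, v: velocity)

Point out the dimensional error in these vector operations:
(B) p⃗ = m/v⃗

(A) |F⃗| = m|a⃗|: LHS [L M T^-2], RHS [L M T^-2] ✓ — magnitudes of vectors are scalars
(B) p⃗ = m/v⃗: LHS [L M T^-1], RHS [L^-1 M T] ✗ — momentum is mass times velocity; should be mv⃗ (and division by a vector is undefined)
(C) a⃗ = F⃗/m: LHS [L T^-2], RHS [L T^-2] ✓ — force (vector) divided by mass (scalar)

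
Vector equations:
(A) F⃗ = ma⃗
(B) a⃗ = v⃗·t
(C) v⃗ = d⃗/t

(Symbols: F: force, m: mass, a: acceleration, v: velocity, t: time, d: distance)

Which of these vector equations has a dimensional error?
(B) a⃗ = v⃗·t

(A) F⃗ = ma⃗: LHS [L M T^-2], RHS [L M T^-2] ✓ — Force and acceleration are vectors, mass is a scalar
(B) a⃗ = v⃗·t: LHS [L T^-2], RHS [L] ✗ — acceleration is velocity per time; should be v⃗/t
(C) v⃗ = d⃗/t: LHS [L T^-1], RHS [L T^-1] ✓ — displacement (vector) divided by time (scalar)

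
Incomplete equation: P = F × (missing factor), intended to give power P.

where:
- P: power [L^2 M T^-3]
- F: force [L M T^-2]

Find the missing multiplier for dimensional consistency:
v (velocity), dimensions [L T^-1]

P has dimensions [L^2 M T^-3] and F has dimensions [L M T^-2].
The missing factor must have dimensions [L^2 M T^-3] / [L M T^-2] = [L T^-1], i.e. velocity (v).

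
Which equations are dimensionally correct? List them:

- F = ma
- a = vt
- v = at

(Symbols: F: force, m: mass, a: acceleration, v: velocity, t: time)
Dimensionally correct: F = ma, v = at
Dimensionally incorrect: a = vt
Ordered (correct first, then incorrect): F = ma, v = at, a = vt

- F = ma: LHS [L M T^-2], RHS [L M T^-2] → correct ✓
- a = vt: LHS [L T^-2], RHS [L] → incorrect ✗
- v = at: LHS [L T^-1], RHS [L T^-1] → correct ✓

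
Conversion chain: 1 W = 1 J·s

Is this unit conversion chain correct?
The chain is incorrect (it contains an error).

Incorrect: Watt is J/s, not J·s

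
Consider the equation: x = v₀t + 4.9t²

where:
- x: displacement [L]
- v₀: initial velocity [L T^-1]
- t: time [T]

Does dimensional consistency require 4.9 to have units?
Yes

x has dimensions [L], while t² alone has dimensions [T^2]. For the equation to balance, the factor 4.9 must carry dimensions [L T^-2] — it is a dimensional constant (a numerical value of a physical quantity with its units suppressed), not a pure number.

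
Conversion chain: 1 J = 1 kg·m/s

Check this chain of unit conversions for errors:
The chain is incorrect (it contains an error).

Incorrect: Joule is kg·m²/s², not kg·m/s (that is momentum)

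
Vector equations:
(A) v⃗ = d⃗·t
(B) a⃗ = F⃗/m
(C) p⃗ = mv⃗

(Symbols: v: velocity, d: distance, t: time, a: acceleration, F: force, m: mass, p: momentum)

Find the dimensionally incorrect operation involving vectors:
(A) v⃗ = d⃗·t

(A) v⃗ = d⃗·t: LHS [L T^-1], RHS [L T] ✗ — velocity is displacement per time; should be d⃗/t
(B) a⃗ = F⃗/m: LHS [L T^-2], RHS [L T^-2] ✓ — force (vector) divided by mass (scalar)
(C) p⃗ = mv⃗: LHS [L M T^-1], RHS [L M T^-1] ✓ — mass (scalar) times velocity (vector)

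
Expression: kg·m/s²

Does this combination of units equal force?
Yes

The expression kg·m/s² has dimensions [L M T^-2], which is exactly force [L M T^-2].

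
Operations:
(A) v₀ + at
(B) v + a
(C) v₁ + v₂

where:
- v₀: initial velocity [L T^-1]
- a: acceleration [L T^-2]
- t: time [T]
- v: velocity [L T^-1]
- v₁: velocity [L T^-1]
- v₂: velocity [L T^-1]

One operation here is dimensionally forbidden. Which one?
(B) v + a

(A) v₀ + at: v₀ [L T^-1] and at [L T^-1] — same dimensions ✓
(B) v + a: v [L T^-1] and a [L T^-2] — different dimensions cannot be added/subtracted ✗
(C) v₁ + v₂: v₁ [L T^-1] and v₂ [L T^-1] — same dimensions ✓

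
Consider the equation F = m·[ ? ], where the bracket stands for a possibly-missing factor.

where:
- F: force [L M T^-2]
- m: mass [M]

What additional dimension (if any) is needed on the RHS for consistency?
[L T^-2] — acceleration (e.g. a)

F has dimensions [L M T^-2]; m has dimensions [M].
The bracketed factor must supply [L M T^-2] / [M] = [L T^-2].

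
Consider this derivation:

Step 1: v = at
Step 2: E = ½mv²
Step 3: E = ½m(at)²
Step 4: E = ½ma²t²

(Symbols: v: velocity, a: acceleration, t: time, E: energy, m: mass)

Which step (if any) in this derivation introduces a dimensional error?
No step introduces an error — all steps are dimensionally consistent.

Step 1: v = at → LHS [L T^-1], RHS [L T^-1] ✓
Step 2: E = ½mv² → LHS [L^2 M T^-2], RHS [L^2 M T^-2] ✓
Step 3: E = ½m(at)² → LHS [L^2 M T^-2], RHS [L^2 M T^-2] ✓
Step 4: E = ½ma²t² → LHS [L^2 M T^-2], RHS [L^2 M T^-2] ✓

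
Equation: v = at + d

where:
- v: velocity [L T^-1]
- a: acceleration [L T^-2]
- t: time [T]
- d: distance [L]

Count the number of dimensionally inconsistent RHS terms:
1

LHS v: [L T^-1]
- at: [L T^-1] ✓
- d: [L] ✗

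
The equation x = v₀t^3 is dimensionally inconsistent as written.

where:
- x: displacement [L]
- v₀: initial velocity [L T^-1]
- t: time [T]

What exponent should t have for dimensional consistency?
The exponent of t should be 1: x = v₀t

The LHS x has dimensions [L]; t has dimensions [T].
As written, the RHS v₀t^3 (exponent 3 on t) has dimensions [L T^2], which does not match.
With exponent 1, the RHS v₀t has dimensions [L], matching the LHS.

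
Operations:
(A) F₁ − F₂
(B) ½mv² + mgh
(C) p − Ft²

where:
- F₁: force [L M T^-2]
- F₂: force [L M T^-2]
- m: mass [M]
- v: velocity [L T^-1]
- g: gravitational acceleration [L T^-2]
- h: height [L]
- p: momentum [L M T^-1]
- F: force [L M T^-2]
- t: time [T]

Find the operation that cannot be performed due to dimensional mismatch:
(C) p − Ft²

(A) F₁ − F₂: F₁ [L M T^-2] and F₂ [L M T^-2] — same dimensions ✓
(B) ½mv² + mgh: ½mv² [L^2 M T^-2] and mgh [L^2 M T^-2] — same dimensions ✓
(C) p − Ft²: p [L M T^-1] and Ft² [L M] — different dimensions cannot be added/subtracted ✗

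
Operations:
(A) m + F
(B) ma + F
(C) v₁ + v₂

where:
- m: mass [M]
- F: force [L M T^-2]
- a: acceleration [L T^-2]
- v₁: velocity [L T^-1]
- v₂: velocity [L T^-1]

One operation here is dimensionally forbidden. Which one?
(A) m + F

(A) m + F: m [M] and F [L M T^-2] — different dimensions cannot be added/subtracted ✗
(B) ma + F: ma [L M T^-2] and F [L M T^-2] — same dimensions ✓
(C) v₁ + v₂: v₁ [L T^-1] and v₂ [L T^-1] — same dimensions ✓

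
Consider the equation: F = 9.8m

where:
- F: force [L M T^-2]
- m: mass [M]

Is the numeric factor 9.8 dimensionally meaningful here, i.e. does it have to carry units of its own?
Yes

F has dimensions [L M T^-2], while m alone has dimensions [M]. For the equation to balance, the factor 9.8 must carry dimensions [L T^-2] — it is a dimensional constant (a numerical value of a physical quantity with its units suppressed), not a pure number.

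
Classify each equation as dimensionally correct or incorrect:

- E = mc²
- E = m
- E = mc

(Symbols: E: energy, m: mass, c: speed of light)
Dimensionally correct: E = mc²
Dimensionally incorrect: E = m, E = mc
Ordered (correct first, then incorrect): E = mc², E = m, E = mc

- E = mc²: LHS [L^2 M T^-2], RHS [L^2 M T^-2] → correct ✓
- E = m: LHS [L^2 M T^-2], RHS [M] → incorrect ✗
- E = mc: LHS [L^2 M T^-2], RHS [L M T^-1] → incorrect ✗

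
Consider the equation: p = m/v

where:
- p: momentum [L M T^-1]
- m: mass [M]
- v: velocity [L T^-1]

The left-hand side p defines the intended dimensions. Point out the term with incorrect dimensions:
The right-hand side term m/v

p has dimensions [L M T^-1], but m/v has dimensions [L^-1 M T], so the term m/v is dimensionally wrong for p.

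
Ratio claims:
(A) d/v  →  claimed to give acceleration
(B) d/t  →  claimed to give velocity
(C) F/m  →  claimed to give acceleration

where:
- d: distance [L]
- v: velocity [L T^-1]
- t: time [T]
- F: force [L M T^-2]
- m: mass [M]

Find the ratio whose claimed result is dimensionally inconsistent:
(A) d/v does not give acceleration

(A) d/v: [T] ≠ acceleration [L T^-2] ✗
(B) d/t: [L T^-1] = velocity [L T^-1] ✓
(C) F/m: [L T^-2] = acceleration [L T^-2] ✓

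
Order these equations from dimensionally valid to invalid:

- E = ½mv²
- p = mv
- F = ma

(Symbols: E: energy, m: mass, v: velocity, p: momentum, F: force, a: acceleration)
Dimensionally correct: E = ½mv², p = mv, F = ma
Dimensionally incorrect: none
Ordered (correct first, then incorrect): E = ½mv², p = mv, F = ma

- E = ½mv²: LHS [L^2 M T^-2], RHS [L^2 M T^-2] → correct ✓
- p = mv: LHS [L M T^-1], RHS [L M T^-1] → correct ✓
- F = ma: LHS [L M T^-2], RHS [L M T^-2] → correct ✓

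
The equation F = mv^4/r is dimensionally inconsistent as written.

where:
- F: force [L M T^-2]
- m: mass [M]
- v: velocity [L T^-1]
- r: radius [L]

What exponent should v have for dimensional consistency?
The exponent of v should be 2: F = mv^2/r

The LHS F has dimensions [L M T^-2]; v has dimensions [L T^-1].
As written, the RHS mv^4/r (exponent 4 on v) has dimensions [L^3 M T^-4], which does not match.
With exponent 2, the RHS mv^2/r has dimensions [L M T^-2], matching the LHS.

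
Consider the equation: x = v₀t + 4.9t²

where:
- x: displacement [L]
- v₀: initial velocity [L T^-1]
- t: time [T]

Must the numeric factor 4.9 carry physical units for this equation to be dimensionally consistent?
Yes

x has dimensions [L], while t² alone has dimensions [T^2]. For the equation to balance, the factor 4.9 must carry dimensions [L T^-2] — it is a dimensional constant (a numerical value of a physical quantity with its units suppressed), not a pure number.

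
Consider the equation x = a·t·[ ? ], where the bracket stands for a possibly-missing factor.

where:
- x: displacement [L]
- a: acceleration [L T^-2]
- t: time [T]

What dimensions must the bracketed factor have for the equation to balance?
[T] — time (e.g. t)

x has dimensions [L]; a·t has dimensions [L T^-1].
The bracketed factor must supply [L] / [L T^-1] = [T].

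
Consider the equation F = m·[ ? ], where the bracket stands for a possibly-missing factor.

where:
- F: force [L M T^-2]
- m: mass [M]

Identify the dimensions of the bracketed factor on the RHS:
[L T^-2] — acceleration (e.g. a)

F has dimensions [L M T^-2]; m has dimensions [M].
The bracketed factor must supply [L M T^-2] / [M] = [L T^-2].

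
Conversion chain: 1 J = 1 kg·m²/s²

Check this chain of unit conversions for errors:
The chain is correct (no errors).

Correct: Joule is defined as kg·m²/s²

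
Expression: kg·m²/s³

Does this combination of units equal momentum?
No

The expression kg·m²/s³ has dimensions [L^2 M T^-3], but momentum has dimensions [L M T^-1].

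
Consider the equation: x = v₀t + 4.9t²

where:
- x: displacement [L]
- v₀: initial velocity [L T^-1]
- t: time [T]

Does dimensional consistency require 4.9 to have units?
Yes

x has dimensions [L], while t² alone has dimensions [T^2]. For the equation to balance, the factor 4.9 must carry dimensions [L T^-2] — it is a dimensional constant (a numerical value of a physical quantity with its units suppressed), not a pure number.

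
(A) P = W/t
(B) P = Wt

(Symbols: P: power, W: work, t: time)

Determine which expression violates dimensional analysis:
(B)

(A) P = W/t: LHS [L^2 M T^-3], RHS [L^2 M T^-3] ✓
(B) P = Wt: LHS [L^2 M T^-3], RHS [L^2 M T^-1] ✗

Expression (B) P = Wt is dimensionally incorrect.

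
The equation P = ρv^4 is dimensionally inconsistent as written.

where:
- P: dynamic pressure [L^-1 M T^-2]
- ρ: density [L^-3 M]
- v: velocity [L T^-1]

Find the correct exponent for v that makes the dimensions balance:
The exponent of v should be 2: P = ρv^2

The LHS P has dimensions [L^-1 M T^-2]; v has dimensions [L T^-1].
As written, the RHS ρv^4 (exponent 4 on v) has dimensions [L M T^-4], which does not match.
With exponent 2, the RHS ρv^2 has dimensions [L^-1 M T^-2], matching the LHS.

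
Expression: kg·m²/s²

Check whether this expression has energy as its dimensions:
Yes

The expression kg·m²/s² has dimensions [L^2 M T^-2], which is exactly energy [L^2 M T^-2].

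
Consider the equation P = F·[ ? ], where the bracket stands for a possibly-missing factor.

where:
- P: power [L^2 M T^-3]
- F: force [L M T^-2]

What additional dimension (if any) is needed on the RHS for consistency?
[L T^-1] — velocity (e.g. v)

P has dimensions [L^2 M T^-3]; F has dimensions [L M T^-2].
The bracketed factor must supply [L^2 M T^-3] / [L M T^-2] = [L T^-1].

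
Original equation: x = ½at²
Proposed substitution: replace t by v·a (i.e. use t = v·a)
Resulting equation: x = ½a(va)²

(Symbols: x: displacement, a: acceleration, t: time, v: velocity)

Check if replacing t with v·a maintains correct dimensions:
No

[t] = [T] and [v·a] = [L^2 T^-3]. These differ, so the substitution replaces a quantity by one of different dimensions and the result x = ½a(va)² has LHS [L] vs RHS [L^5 T^-8] — inconsistent.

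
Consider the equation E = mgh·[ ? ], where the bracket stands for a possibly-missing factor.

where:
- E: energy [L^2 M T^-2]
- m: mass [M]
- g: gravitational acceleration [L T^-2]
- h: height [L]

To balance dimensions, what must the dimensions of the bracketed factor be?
Nothing is missing — the bracketed factor must be dimensionless.

E has dimensions [L^2 M T^-2] and mgh already has dimensions [L^2 M T^-2], so E = mgh is dimensionally complete.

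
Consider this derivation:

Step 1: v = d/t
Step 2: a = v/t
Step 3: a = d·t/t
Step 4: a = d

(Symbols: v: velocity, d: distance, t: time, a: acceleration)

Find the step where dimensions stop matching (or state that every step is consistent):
Step 3

Step 1: v = d/t → LHS [L T^-1], RHS [L T^-1] ✓
Step 2: a = v/t → LHS [L T^-2], RHS [L T^-2] ✓
Step 3: a = d·t/t → LHS [L T^-2], RHS [L] ✗

The first dimensional inconsistency appears in step 3: a = d·t/t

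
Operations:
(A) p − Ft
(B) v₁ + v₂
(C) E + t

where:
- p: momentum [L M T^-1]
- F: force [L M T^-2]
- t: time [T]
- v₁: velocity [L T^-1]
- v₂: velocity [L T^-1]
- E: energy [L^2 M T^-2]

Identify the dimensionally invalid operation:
(C) E + t

(A) p − Ft: p [L M T^-1] and Ft [L M T^-1] — same dimensions ✓
(B) v₁ + v₂: v₁ [L T^-1] and v₂ [L T^-1] — same dimensions ✓
(C) E + t: E [L^2 M T^-2] and t [T] — different dimensions cannot be added/subtracted ✗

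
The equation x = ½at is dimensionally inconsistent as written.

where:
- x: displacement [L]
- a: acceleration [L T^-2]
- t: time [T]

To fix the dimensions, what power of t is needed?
The exponent of t should be 2: x = ½at^2

The LHS x has dimensions [L]; t has dimensions [T].
As written, the RHS ½at (exponent 1 on t) has dimensions [L T^-1], which does not match.
With exponent 2, the RHS ½at^2 has dimensions [L], matching the LHS.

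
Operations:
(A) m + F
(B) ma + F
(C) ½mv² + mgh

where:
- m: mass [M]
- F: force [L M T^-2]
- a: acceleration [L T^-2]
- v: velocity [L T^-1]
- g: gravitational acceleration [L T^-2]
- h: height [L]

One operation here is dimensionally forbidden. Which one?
(A) m + F

(A) m + F: m [M] and F [L M T^-2] — different dimensions cannot be added/subtracted ✗
(B) ma + F: ma [L M T^-2] and F [L M T^-2] — same dimensions ✓
(C) ½mv² + mgh: ½mv² [L^2 M T^-2] and mgh [L^2 M T^-2] — same dimensions ✓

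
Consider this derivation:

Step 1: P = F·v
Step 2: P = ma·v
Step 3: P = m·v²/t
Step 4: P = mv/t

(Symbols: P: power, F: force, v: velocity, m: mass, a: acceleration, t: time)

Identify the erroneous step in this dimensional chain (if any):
Step 4

Step 1: P = F·v → LHS [L^2 M T^-3], RHS [L^2 M T^-3] ✓
Step 2: P = ma·v → LHS [L^2 M T^-3], RHS [L^2 M T^-3] ✓
Step 3: P = m·v²/t → LHS [L^2 M T^-3], RHS [L^2 M T^-3] ✓
Step 4: P = mv/t → LHS [L^2 M T^-3], RHS [L M T^-2] ✗

The first dimensional inconsistency appears in step 4: P = mv/t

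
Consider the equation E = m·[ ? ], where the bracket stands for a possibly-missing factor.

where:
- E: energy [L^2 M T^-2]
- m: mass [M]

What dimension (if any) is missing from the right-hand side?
[L^2 T^-2] — velocity squared (e.g. v²)

E has dimensions [L^2 M T^-2]; m has dimensions [M].
The bracketed factor must supply [L^2 M T^-2] / [M] = [L^2 T^-2].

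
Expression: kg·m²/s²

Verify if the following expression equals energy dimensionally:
Yes

The expression kg·m²/s² has dimensions [L^2 M T^-2], which is exactly energy [L^2 M T^-2].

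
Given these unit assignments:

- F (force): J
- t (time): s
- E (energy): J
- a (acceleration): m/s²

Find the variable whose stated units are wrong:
F

The variable F (force) should have units N, not J.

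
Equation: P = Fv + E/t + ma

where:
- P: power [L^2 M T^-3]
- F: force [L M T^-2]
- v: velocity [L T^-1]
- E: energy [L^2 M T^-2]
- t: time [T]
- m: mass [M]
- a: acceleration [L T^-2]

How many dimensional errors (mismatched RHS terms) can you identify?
1

LHS P: [L^2 M T^-3]
- Fv: [L^2 M T^-3] ✓
- E/t: [L^2 M T^-3] ✓
- ma: [L M T^-2] ✗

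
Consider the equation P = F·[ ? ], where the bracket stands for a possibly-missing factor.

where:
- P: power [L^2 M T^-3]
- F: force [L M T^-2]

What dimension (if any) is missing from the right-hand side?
[L T^-1] — velocity (e.g. v)

P has dimensions [L^2 M T^-3]; F has dimensions [L M T^-2].
The bracketed factor must supply [L^2 M T^-3] / [L M T^-2] = [L T^-1].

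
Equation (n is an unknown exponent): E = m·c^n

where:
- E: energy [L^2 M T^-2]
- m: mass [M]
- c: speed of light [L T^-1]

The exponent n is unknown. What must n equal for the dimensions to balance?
n = 2

E has dimensions [L^2 M T^-2]; c has dimensions [L T^-1].
The rest of the RHS has dimensions [M], so c^n must supply [L^2 T^-2].
With n = 2: m·c^2 has dimensions [L^2 M T^-2], matching the LHS ✓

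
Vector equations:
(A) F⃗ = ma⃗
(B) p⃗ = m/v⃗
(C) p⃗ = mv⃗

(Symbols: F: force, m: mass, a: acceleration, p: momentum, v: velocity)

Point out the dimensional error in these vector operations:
(B) p⃗ = m/v⃗

(A) F⃗ = ma⃗: LHS [L M T^-2], RHS [L M T^-2] ✓ — Force and acceleration are vectors, mass is a scalar
(B) p⃗ = m/v⃗: LHS [L M T^-1], RHS [L^-1 M T] ✗ — momentum is mass times velocity; should be mv⃗ (and division by a vector is undefined)
(C) p⃗ = mv⃗: LHS [L M T^-1], RHS [L M T^-1] ✓ — mass (scalar) times velocity (vector)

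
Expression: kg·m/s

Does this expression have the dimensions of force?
No

The expression kg·m/s has dimensions [L M T^-1], but force has dimensions [L M T^-2].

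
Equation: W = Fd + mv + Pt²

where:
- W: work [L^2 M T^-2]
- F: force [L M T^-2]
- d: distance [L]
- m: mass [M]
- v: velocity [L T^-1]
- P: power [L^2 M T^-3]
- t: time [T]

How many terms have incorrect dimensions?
2

LHS W: [L^2 M T^-2]
- Fd: [L^2 M T^-2] ✓
- mv: [L M T^-1] ✗
- Pt²: [L^2 M T^-1] ✗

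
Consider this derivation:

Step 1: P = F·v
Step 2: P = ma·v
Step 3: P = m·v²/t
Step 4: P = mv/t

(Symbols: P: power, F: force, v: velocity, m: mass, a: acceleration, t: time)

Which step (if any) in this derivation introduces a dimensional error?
Step 4

Step 1: P = F·v → LHS [L^2 M T^-3], RHS [L^2 M T^-3] ✓
Step 2: P = ma·v → LHS [L^2 M T^-3], RHS [L^2 M T^-3] ✓
Step 3: P = m·v²/t → LHS [L^2 M T^-3], RHS [L^2 M T^-3] ✓
Step 4: P = mv/t → LHS [L^2 M T^-3], RHS [L M T^-2] ✗

The first dimensional inconsistency appears in step 4: P = mv/t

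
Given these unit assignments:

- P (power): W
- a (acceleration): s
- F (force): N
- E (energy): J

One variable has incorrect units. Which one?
a

The variable a (acceleration) should have units m/s², not s.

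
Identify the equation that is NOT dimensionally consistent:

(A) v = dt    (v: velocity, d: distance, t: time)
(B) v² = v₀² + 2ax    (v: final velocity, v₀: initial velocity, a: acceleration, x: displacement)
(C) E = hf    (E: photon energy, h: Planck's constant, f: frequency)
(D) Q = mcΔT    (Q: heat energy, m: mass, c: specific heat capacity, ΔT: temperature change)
(A) v = dt

The equation (A) v = dt is dimensionally incorrect.

LHS (v): [L T^-1]
RHS (dt): [L T] ✗

The dimensions do not match. The other three equations balance.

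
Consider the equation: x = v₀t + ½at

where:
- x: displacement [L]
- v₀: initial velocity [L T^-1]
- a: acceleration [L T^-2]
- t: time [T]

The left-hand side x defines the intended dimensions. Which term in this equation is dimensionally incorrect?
The term ½at

Checking each RHS term against the LHS:
- v₀t: [L] — matches x [L] ✓
- ½at: [L T^-1] — does NOT match x [L] ✗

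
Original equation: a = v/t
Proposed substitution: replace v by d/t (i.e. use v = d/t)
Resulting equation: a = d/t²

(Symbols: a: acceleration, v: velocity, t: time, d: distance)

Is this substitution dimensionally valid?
Yes

[v] = [L T^-1] and [d/t] = [L T^-1]. These match, so the substitution replaces a quantity by one of the same dimensions and the result a = d/t² has LHS [L T^-2] vs RHS [L T^-2] — still consistent.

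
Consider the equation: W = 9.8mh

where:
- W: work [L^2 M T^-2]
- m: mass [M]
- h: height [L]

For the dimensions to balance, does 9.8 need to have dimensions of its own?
Yes

W has dimensions [L^2 M T^-2], while mh alone has dimensions [L M]. For the equation to balance, the factor 9.8 must carry dimensions [L T^-2] — it is a dimensional constant (a numerical value of a physical quantity with its units suppressed), not a pure number.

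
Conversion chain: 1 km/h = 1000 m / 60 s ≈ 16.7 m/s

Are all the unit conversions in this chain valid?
The chain is incorrect (it contains an error).

Incorrect: 1 h = 3600 s, not 60 s (1 km/h ≈ 0.278 m/s)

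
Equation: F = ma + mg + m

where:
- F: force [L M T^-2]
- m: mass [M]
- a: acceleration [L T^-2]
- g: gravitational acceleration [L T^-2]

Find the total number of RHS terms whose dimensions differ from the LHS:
1

LHS F: [L M T^-2]
- ma: [L M T^-2] ✓
- mg: [L M T^-2] ✓
- m: [M] ✗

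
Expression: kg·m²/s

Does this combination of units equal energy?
No

The expression kg·m²/s has dimensions [L^2 M T^-1], but energy has dimensions [L^2 M T^-2].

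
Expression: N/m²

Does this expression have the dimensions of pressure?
Yes

The expression N/m² has dimensions [L^-1 M T^-2], which is exactly pressure [L^-1 M T^-2].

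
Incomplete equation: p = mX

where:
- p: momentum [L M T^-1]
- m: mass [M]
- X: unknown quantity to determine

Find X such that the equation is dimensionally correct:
X = v (velocity), dimensions [L T^-1]

p has dimensions [L M T^-1]; the rest of the RHS (m) has dimensions [M].
So X must have dimensions [L T^-1] — X = v (velocity).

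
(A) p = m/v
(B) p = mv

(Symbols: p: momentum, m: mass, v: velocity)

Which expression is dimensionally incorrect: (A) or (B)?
(A)

(A) p = m/v: LHS [L M T^-1], RHS [L^-1 M T] ✗
(B) p = mv: LHS [L M T^-1], RHS [L M T^-1] ✓

Expression (A) p = m/v is dimensionally incorrect.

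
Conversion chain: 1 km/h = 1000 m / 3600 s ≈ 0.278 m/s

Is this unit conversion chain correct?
The chain is correct (no errors).

Correct: 1 km = 1000 m, 1 h = 3600 s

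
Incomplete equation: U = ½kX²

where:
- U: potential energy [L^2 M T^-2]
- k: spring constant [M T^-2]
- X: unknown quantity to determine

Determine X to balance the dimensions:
X = x (displacement), dimensions [L]

U has dimensions [L^2 M T^-2]; the rest of the RHS (½k) has dimensions [M T^-2].
So X² must have dimensions [L^2], i.e. X has dimensions [L] — X = x (displacement).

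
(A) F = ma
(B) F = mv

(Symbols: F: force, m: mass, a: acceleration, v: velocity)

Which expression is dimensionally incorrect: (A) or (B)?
(B)

(A) F = ma: LHS [L M T^-2], RHS [L M T^-2] ✓
(B) F = mv: LHS [L M T^-2], RHS [L M T^-1] ✗

Expression (B) F = mv is dimensionally incorrect.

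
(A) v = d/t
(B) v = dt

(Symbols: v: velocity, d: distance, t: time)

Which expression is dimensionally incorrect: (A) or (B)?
(B)

(A) v = d/t: LHS [L T^-1], RHS [L T^-1] ✓
(B) v = dt: LHS [L T^-1], RHS [L T] ✗

Expression (B) v = dt is dimensionally incorrect.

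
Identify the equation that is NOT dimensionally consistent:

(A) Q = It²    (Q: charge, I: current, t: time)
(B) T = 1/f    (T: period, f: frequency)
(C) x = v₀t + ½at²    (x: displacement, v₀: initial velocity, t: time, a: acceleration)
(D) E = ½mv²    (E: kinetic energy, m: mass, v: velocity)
(A) Q = It²

The equation (A) Q = It² is dimensionally incorrect.

LHS (Q): [I T]
RHS (It²): [I T^2] ✗

The dimensions do not match. The other three equations balance.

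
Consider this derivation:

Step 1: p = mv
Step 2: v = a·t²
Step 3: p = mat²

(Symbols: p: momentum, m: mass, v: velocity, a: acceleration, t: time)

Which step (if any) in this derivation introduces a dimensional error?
Step 2

Step 1: p = mv → LHS [L M T^-1], RHS [L M T^-1] ✓
Step 2: v = a·t² → LHS [L T^-1], RHS [L] ✗

The first dimensional inconsistency appears in step 2: v = a·t²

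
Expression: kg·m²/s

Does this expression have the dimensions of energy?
No

The expression kg·m²/s has dimensions [L^2 M T^-1], but energy has dimensions [L^2 M T^-2].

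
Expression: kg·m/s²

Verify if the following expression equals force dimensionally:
Yes

The expression kg·m/s² has dimensions [L M T^-2], which is exactly force [L M T^-2].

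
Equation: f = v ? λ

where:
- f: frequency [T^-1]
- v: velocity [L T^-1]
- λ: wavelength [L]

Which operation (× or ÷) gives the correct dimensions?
division (÷): f = v ÷ λ

f [T^-1]; v [L T^-1]; λ [L].
v × λ → [L^2 T^-1] ✗
v ÷ λ → [T^-1] ✓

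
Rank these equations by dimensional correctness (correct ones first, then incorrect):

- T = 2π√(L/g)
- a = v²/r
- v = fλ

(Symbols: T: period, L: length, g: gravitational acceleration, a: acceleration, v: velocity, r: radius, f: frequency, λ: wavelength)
Dimensionally correct: T = 2π√(L/g), a = v²/r, v = fλ
Dimensionally incorrect: none
Ordered (correct first, then incorrect): T = 2π√(L/g), a = v²/r, v = fλ

- T = 2π√(L/g): LHS [T], RHS [T] → correct ✓
- a = v²/r: LHS [L T^-2], RHS [L T^-2] → correct ✓
- v = fλ: LHS [L T^-1], RHS [L T^-1] → correct ✓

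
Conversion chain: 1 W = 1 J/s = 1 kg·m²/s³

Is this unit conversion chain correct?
The chain is correct (no errors).

Correct: Watt is Joule per second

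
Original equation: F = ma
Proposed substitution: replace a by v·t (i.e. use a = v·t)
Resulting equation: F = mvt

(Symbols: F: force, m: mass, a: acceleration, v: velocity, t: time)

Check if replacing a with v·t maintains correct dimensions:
No

[a] = [L T^-2] and [v·t] = [L]. These differ, so the substitution replaces a quantity by one of different dimensions and the result F = mvt has LHS [L M T^-2] vs RHS [L M] — inconsistent.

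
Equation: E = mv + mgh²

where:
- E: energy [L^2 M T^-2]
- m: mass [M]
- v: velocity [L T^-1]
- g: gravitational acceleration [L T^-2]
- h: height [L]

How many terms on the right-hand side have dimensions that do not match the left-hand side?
2

LHS E: [L^2 M T^-2]
- mv: [L M T^-1] ✗
- mgh²: [L^3 M T^-2] ✗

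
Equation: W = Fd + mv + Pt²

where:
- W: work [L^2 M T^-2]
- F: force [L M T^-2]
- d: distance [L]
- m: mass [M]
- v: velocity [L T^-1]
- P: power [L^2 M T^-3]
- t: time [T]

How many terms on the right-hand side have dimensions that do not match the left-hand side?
2

LHS W: [L^2 M T^-2]
- Fd: [L^2 M T^-2] ✓
- mv: [L M T^-1] ✗
- Pt²: [L^2 M T^-1] ✗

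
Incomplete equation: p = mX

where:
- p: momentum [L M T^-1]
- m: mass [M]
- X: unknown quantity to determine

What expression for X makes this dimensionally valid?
X = v (velocity), dimensions [L T^-1]

p has dimensions [L M T^-1]; the rest of the RHS (m) has dimensions [M].
So X must have dimensions [L T^-1] — X = v (velocity).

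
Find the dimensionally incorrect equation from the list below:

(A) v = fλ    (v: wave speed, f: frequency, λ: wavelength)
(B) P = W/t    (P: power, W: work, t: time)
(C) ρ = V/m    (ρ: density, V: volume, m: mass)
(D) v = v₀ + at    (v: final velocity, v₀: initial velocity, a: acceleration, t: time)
(C) ρ = V/m

The equation (C) ρ = V/m is dimensionally incorrect.

LHS (ρ): [L^-3 M]
RHS (V/m): [L^3 M^-1] ✗

The dimensions do not match. The other three equations balance.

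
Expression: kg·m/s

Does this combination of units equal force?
No

The expression kg·m/s has dimensions [L M T^-1], but force has dimensions [L M T^-2].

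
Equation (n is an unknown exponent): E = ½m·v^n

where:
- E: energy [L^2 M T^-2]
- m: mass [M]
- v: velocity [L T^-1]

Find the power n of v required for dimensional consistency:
n = 2

E has dimensions [L^2 M T^-2]; v has dimensions [L T^-1].
The rest of the RHS has dimensions [M], so v^n must supply [L^2 T^-2].
With n = 2: ½m·v^2 has dimensions [L^2 M T^-2], matching the LHS ✓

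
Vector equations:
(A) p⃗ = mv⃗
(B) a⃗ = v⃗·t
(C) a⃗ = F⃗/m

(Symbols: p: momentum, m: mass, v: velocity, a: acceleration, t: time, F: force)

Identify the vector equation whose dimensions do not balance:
(B) a⃗ = v⃗·t

(A) p⃗ = mv⃗: LHS [L M T^-1], RHS [L M T^-1] ✓ — mass (scalar) times velocity (vector)
(B) a⃗ = v⃗·t: LHS [L T^-2], RHS [L] ✗ — acceleration is velocity per time; should be v⃗/t
(C) a⃗ = F⃗/m: LHS [L T^-2], RHS [L T^-2] ✓ — force (vector) divided by mass (scalar)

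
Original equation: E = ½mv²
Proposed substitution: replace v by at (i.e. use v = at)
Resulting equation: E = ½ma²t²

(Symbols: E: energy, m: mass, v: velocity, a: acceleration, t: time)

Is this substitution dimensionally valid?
Yes

[v] = [L T^-1] and [at] = [L T^-1]. These match, so the substitution replaces a quantity by one of the same dimensions and the result E = ½ma²t² has LHS [L^2 M T^-2] vs RHS [L^2 M T^-2] — still consistent.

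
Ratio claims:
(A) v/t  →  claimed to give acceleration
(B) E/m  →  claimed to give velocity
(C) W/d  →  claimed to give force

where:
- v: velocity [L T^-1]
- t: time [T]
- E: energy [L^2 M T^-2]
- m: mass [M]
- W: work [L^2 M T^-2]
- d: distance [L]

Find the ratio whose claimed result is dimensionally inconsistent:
(B) E/m does not give velocity

(A) v/t: [L T^-2] = acceleration [L T^-2] ✓
(B) E/m: [L^2 T^-2] ≠ velocity [L T^-1] ✗
(C) W/d: [L M T^-2] = force [L M T^-2] ✓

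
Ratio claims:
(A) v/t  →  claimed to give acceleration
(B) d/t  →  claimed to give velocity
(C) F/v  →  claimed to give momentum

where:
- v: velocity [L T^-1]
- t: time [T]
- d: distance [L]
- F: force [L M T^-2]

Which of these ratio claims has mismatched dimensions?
(C) F/v does not give momentum

(A) v/t: [L T^-2] = acceleration [L T^-2] ✓
(B) d/t: [L T^-1] = velocity [L T^-1] ✓
(C) F/v: [M T^-1] ≠ momentum [L M T^-1] ✗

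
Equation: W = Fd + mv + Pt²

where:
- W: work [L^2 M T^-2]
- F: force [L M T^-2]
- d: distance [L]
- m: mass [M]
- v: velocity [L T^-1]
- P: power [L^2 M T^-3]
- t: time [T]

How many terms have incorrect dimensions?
2

LHS W: [L^2 M T^-2]
- Fd: [L^2 M T^-2] ✓
- mv: [L M T^-1] ✗
- Pt²: [L^2 M T^-1] ✗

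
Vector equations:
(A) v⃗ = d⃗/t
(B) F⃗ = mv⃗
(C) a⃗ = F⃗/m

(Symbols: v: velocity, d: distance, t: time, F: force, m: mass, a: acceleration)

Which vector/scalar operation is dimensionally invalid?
(B) F⃗ = mv⃗

(A) v⃗ = d⃗/t: LHS [L T^-1], RHS [L T^-1] ✓ — displacement (vector) divided by time (scalar)
(B) F⃗ = mv⃗: LHS [L M T^-2], RHS [L M T^-1] ✗ — mass times velocity is momentum, not force; should be ma⃗
(C) a⃗ = F⃗/m: LHS [L T^-2], RHS [L T^-2] ✓ — force (vector) divided by mass (scalar)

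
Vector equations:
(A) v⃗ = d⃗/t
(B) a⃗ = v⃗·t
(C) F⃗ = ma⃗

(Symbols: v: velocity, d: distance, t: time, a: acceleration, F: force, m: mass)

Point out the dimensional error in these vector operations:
(B) a⃗ = v⃗·t

(A) v⃗ = d⃗/t: LHS [L T^-1], RHS [L T^-1] ✓ — displacement (vector) divided by time (scalar)
(B) a⃗ = v⃗·t: LHS [L T^-2], RHS [L] ✗ — acceleration is velocity per time; should be v⃗/t
(C) F⃗ = ma⃗: LHS [L M T^-2], RHS [L M T^-2] ✓ — Force and acceleration are vectors, mass is a scalar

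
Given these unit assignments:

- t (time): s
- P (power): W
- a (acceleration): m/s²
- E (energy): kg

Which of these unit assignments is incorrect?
E

The variable E (energy) should have units J, not kg.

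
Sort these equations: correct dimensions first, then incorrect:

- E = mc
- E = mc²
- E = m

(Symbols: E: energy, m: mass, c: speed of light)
Dimensionally correct: E = mc²
Dimensionally incorrect: E = mc, E = m
Ordered (correct first, then incorrect): E = mc², E = mc, E = m

- E = mc: LHS [L^2 M T^-2], RHS [L M T^-1] → incorrect ✗
- E = mc²: LHS [L^2 M T^-2], RHS [L^2 M T^-2] → correct ✓
- E = m: LHS [L^2 M T^-2], RHS [M] → incorrect ✗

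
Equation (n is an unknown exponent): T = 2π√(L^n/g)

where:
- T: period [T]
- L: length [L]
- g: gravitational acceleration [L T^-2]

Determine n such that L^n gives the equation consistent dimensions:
n = 1

T has dimensions [T]; L has dimensions [L].
With n = 1: 2π√(L^1/g) has dimensions [T], matching the LHS ✓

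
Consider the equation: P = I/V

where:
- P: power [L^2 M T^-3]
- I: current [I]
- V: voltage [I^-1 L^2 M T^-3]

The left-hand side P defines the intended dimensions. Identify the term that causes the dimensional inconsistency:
The right-hand side term I/V

P has dimensions [L^2 M T^-3], but I/V has dimensions [I^2 L^-2 M^-1 T^3], so the term I/V is dimensionally wrong for P.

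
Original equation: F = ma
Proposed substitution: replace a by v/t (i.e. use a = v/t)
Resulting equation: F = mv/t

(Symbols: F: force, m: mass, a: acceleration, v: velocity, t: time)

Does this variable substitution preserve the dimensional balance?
Yes

[a] = [L T^-2] and [v/t] = [L T^-2]. These match, so the substitution replaces a quantity by one of the same dimensions and the result F = mv/t has LHS [L M T^-2] vs RHS [L M T^-2] — still consistent.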